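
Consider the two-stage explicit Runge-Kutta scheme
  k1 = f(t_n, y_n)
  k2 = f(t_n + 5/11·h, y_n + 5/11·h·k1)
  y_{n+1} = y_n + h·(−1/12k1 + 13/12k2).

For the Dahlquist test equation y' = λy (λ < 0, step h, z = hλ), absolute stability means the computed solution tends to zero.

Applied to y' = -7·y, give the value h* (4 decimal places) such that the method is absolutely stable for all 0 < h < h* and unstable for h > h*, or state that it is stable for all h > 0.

(-2.0308,0); λ=-7 ⇒ h* = (132/65)/7 = 0.2901.

On y'=λy, z=hλ:
  k1=λy_n ⇒ h·k1=z·y_n;  k2=λ(1+5/11z)y_n ⇒ h·k2=z(1+5/11z)y_n
  y_{n+1}/y_n = 1 − 1/12z + 13/12z(1+5/11z) = 1 + z + 65/132z²
  Hence R(z) = 1 + z + 65/132z².

Solve |R(x)|<1 on ℝ⁻.
x=-0.8: |R|=0.5152
R=1: x+65/132x²=0 ⇒ x=−132/65=-2.0308; min R=1−1/(4·65/132)=0.4923>−1
Confirm numerically:
  x=-1.861: |R|=0.84442 <1
  x=-1.832: |R|=0.82069 <1
  x=-1.269: |R|=0.52398 <1
  x=-2.216: |R|=1.20213 >1
  x=-2.157: |R|=1.13408 >1
Stable set (-2.0308, 0).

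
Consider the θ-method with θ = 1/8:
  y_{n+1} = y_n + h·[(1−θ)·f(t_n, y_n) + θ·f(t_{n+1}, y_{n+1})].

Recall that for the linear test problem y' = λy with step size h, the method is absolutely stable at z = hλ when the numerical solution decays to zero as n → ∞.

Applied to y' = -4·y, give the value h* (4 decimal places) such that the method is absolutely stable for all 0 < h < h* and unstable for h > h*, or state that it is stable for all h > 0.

On y'=λy, z=hλ:
  y_{n+1} = y_n + z·[7/8·y_n + 1/8·y_{n+1}] ⇒ (1 − 1/8z)y_{n+1} = (1 + 7/8z)y_n
  Hence R(z) = (1 + 7/8z)/(1 − 1/8z).

Solve |R(x)|<1 on ℝ⁻.
x=-0.98: |R|=0.1269
R=−1: 1+7/8x = −1+1/8x ⇒ -3/4x=2 ⇒ x=2/(-3/4)=-2.6667
Confirm numerically:
  x=-1.889: |R|=0.52816 <1
  x=-1.606: |R|=0.33750 <1
  x=-1.265: |R|=0.09228 <1
  x=-3.139: |R|=1.25442 >1
  x=-2.892: |R|=1.12413 >1
So |R|<1 on (-2.6667, 0).

(-2.6667,0); λ=-4 ⇒ h* = (8/3)/4 = 0.6667.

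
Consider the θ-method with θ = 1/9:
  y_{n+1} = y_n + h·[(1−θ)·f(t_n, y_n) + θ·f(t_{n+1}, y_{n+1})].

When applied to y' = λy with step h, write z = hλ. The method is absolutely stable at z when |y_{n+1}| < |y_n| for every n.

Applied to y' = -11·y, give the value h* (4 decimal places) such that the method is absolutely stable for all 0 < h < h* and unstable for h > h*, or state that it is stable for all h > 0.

Set f=λy, z=hλ:
  y_{n+1} = y_n + z·[8/9·y_n + 1/9·y_{n+1}] ⇒ (1 − 1/9z)y_{n+1} = (1 + 8/9z)y_n
  R(z) = (1 + 8/9z)/(1 − 1/9z).

Solve |R(x)|<1 on ℝ⁻.
x=-1.13: |R|=0.0039
R=−1: 1+8/9x = −1+1/9x ⇒ -7/9x=2 ⇒ x=2/(-7/9)=-2.5714
Confirm numerically:
  x=-1.737: |R|=0.45599 <1
  x=-1.426: |R|=0.23096 <1
  x=-1.236: |R|=0.08675 <1
  x=-1.144: |R|=0.01498 <1
  x=-3.036: |R|=1.27019 >1
  x=-2.865: |R|=1.17320 >1
  x=-2.864: |R|=1.17262 >1
So |R|<1 on (-2.5714, 0).

(-2.5714,0); λ=-11 ⇒ h* = (18/7)/11 = 0.2338.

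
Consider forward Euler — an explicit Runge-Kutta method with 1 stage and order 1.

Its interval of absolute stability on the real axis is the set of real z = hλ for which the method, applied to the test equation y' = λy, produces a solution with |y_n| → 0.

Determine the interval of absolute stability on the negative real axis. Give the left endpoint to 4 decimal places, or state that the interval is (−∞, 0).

With y'=λy (z=hλ):
  order 1, 1-stage ⇒ R(z)=1+z
  (e.g. R(-0.79)=0.21000, |R|=0.21000)

Need |R(x)|<1, x<0.
x=-0.79: |R|=0.2100
|R(-2.11)|=1.1100 |R(-1.6)|=0.6000 |R(-0.93)|=0.0700
Bisect:
  x_lo=-2.3383 |R|=1.3383  x_hi=-0.1254 |R|=0.8746
  mid=-1.23186 |R|=0.23186 →hi
  mid=-1.78508 |R|=0.78508 →hi
  mid=-2.06168 |R|=1.06168 →lo
  mid=-1.92338 |R|=0.92338 →hi
  mid=-1.99253 |R|=0.99253 →hi
  mid=-2.02711 |R|=1.02711 →lo
  mid=-2.00982 |R|=1.00982 →lo
  mid=-2.00117 |R|=1.00117 →lo
  mid=-1.99685 |R|=0.99685 →hi
  mid=-1.99901 |R|=0.99901 →hi
  ...
  [-2.00009,-1.99996] ⇒ x*=-2.0000
So |R|<1 on (-2.0000, 0).

(-2.0000, 0).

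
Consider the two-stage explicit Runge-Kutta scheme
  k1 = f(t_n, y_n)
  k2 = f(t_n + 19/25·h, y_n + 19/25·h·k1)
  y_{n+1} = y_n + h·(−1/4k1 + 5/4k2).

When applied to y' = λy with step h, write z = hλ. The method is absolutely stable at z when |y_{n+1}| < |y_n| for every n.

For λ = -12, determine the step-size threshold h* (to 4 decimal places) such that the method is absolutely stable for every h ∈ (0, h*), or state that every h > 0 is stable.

With y'=λy (z=hλ):
  k1=λy_n ⇒ h·k1=z·y_n;  k2=λ(1+19/25z)y_n ⇒ h·k2=z(1+19/25z)y_n
  y_{n+1}/y_n = 1 − 1/4z + 5/4z(1+19/25z) = 1 + z + 19/20z²
  ⇒ R(z) = 1 + z + 19/20z².

Boundary: |R(x)|=1, x<0.
x=-1.46: |R|=1.5650
R=1: x+19/20x²=0 ⇒ x=−20/19=-1.0526; min R=1−1/(4·19/20)=0.7368>−1
Confirm numerically:
  x=-0.986: |R|=0.93759 <1
  x=-0.887: |R|=0.86043 <1
  x=-0.643: |R|=0.74978 <1
  x=-0.541: |R|=0.73705 <1
  x=-1.382: |R|=1.43243 >1
  x=-1.356: |R|=1.39080 >1
  x=-1.220: |R|=1.19398 >1
Stable set (-1.0526, 0).

(-1.0526,0); λ=-12 ⇒ h* = (20/19)/12 = 0.0877.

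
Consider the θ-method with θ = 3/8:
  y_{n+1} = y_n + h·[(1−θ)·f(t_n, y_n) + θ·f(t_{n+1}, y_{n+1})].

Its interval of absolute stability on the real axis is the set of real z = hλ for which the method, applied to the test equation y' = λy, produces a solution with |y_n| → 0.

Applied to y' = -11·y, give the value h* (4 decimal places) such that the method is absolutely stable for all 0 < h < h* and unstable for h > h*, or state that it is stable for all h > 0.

(-8.0000,0); λ=-11 ⇒ h* = (8)/11 = 0.7273.

Set f=λy, z=hλ:
  y_{n+1} = y_n + z·[5/8·y_n + 3/8·y_{n+1}] ⇒ (1 − 3/8z)y_{n+1} = (1 + 5/8z)y_n
  Hence R(z) = (1 + 5/8z)/(1 − 3/8z).

Boundary: |R(x)|=1, x<0.
x=-0.6: |R|=0.5102
R=−1: 1+5/8x = −1+3/8x ⇒ -1/4x=2 ⇒ x=2/(-1/4)=-8.0000
Confirm numerically:
  x=-6.262: |R|=0.87023 <1
  x=-5.900: |R|=0.83658 <1
  x=-5.795: |R|=0.82628 <1
  x=-3.570: |R|=0.52646 <1
  x=-8.482: |R|=1.02882 >1
  x=-8.473: |R|=1.02831 >1
  x=-8.462: |R|=1.02768 >1
Stable set (-8.0000, 0).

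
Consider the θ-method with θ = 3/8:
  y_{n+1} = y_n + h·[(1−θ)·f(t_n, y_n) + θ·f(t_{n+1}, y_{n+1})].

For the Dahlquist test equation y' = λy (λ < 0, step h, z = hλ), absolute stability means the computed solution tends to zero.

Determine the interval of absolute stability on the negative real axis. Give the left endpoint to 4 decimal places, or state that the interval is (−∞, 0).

Test eqn y'=λy, z=hλ:
  y_{n+1} = y_n + z·[5/8·y_n + 3/8·y_{n+1}] ⇒ (1 − 3/8z)y_{n+1} = (1 + 5/8z)y_n
  so R(z) = (1 + 5/8z)/(1 − 3/8z).

Find x<0 with |R(x)|<1.
x=-0.97: |R|=0.2887
R=−1: 1+5/8x = −1+3/8x ⇒ -1/4x=2 ⇒ x=2/(-1/4)=-8.0000
Confirm numerically:
  x=-7.397: |R|=0.96005 <1
  x=-6.184: |R|=0.86321 <1
  x=-5.446: |R|=0.79012 <1
  x=-8.530: |R|=1.03156 >1
  x=-8.465: |R|=1.02785 >1
Interval (-8.0000, 0).

z∈(-8.0000,0).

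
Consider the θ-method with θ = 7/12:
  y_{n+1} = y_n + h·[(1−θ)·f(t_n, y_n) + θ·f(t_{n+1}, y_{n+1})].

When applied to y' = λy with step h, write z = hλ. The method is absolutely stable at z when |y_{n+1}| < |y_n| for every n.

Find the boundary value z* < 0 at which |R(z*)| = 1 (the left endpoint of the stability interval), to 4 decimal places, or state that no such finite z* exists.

unbounded; (−∞, 0).

On y'=λy, z=hλ:
  y_{n+1} = y_n + z·[5/12·y_n + 7/12·y_{n+1}] ⇒ (1 − 7/12z)y_{n+1} = (1 + 5/12z)y_n
  so R(z) = (1 + 5/12z)/(1 − 7/12z).

Need |R(x)|<1, x<0.
x=-1.32: |R|=0.2542
x=-2: |R|=0.0769
x=-10: |R|=0.4634
x=-100: |R|=0.6854
θ=7/12≥1/2 ⇒ |1+5/12x|<|1−7/12x| ∀x<0 ⇒ stable on all of ℝ⁻.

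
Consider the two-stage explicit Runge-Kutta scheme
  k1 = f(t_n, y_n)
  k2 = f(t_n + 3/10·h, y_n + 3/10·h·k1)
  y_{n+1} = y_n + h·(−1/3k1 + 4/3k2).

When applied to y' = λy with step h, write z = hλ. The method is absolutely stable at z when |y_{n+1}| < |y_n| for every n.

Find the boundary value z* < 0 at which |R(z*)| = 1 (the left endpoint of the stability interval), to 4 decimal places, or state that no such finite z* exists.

left endpoint -2.5000.

With y'=λy (z=hλ):
  k1=λy_n ⇒ h·k1=z·y_n;  k2=λ(1+3/10z)y_n ⇒ h·k2=z(1+3/10z)y_n
  y_{n+1}/y_n = 1 − 1/3z + 4/3z(1+3/10z) = 1 + z + 2/5z²
  R(z) = 1 + z + 2/5z².

Boundary: |R(x)|=1, x<0.
x=-0.63: |R|=0.5288
R=1: x+2/5x²=0 ⇒ x=−5/2=-2.5000; min R=1−1/(4·2/5)=0.3750>−1
Confirm numerically:
  x=-1.485: |R|=0.39709 <1
  x=-1.272: |R|=0.37519 <1
  x=-1.125: |R|=0.38125 <1
  x=-2.750: |R|=1.27500 >1
  x=-2.681: |R|=1.19410 >1
  x=-2.534: |R|=1.03446 >1
Stable set (-2.5000, 0).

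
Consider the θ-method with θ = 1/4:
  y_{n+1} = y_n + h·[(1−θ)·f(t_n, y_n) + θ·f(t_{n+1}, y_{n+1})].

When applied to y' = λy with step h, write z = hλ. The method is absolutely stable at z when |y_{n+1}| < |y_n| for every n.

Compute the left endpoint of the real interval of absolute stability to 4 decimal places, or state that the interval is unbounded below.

left endpoint -4.0000.

Set f=λy, z=hλ:
  y_{n+1} = y_n + z·[3/4·y_n + 1/4·y_{n+1}] ⇒ (1 − 1/4z)y_{n+1} = (1 + 3/4z)y_n
  ⇒ R(z) = (1 + 3/4z)/(1 − 1/4z).

Find x<0 with |R(x)|<1.
x=-1.09: |R|=0.1434
R=−1: 1+3/4x = −1+1/4x ⇒ -1/2x=2 ⇒ x=2/(-1/2)=-4.0000
Confirm numerically:
  x=-3.839: |R|=0.95892 <1
  x=-3.185: |R|=0.77314 <1
  x=-1.877: |R|=0.27752 <1
  x=-4.325: |R|=1.07808 >1
  x=-4.190: |R|=1.04640 >1
Interval (-4.0000, 0).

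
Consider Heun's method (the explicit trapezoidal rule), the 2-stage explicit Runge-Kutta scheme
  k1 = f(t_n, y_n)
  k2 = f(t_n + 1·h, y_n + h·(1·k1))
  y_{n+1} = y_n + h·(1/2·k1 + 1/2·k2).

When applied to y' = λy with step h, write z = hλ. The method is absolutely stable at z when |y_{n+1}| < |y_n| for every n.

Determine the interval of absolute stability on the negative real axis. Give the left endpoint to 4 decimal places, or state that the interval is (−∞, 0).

(-2.0000, 0).

Test eqn y'=λy, z=hλ:
  order 2, 2-stage ⇒ R(z)=1+z+z^2/2
  (e.g. R(-0.99)=0.50005, |R|=0.50005)

Boundary: |R(x)|=1, x<0.
x=-0.99: |R|=0.5000
|R(-1.7)|=0.7450 |R(-1.61)|=0.6861 |R(-1.45)|=0.6013
Bisect:
  x_lo=-2.5383 |R|=1.6832  x_hi=-0.2087 |R|=0.8131
  mid=-1.37350 |R|=0.56975 →hi
  mid=-1.95589 |R|=0.95686 →hi
  mid=-2.24709 |R|=1.27761 →lo
  mid=-2.10149 |R|=1.10664 →lo
  mid=-2.02869 |R|=1.02910 →lo
  mid=-1.99229 |R|=0.99232 →hi
  mid=-2.01049 |R|=1.01054 →lo
  mid=-2.00139 |R|=1.00139 →lo
  mid=-1.99684 |R|=0.99684 →hi
  mid=-1.99911 |R|=0.99912 →hi
  ...
  [-2.00011,-1.99997] ⇒ x*=-2.0000
Interval (-2.0000, 0).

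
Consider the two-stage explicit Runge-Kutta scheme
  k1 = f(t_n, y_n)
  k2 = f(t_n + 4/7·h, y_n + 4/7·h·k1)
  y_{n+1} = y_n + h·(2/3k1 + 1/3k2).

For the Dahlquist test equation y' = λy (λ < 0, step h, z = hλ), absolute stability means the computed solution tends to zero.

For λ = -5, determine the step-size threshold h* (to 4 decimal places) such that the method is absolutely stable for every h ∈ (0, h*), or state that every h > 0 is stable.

Set f=λy, z=hλ:
  k1=λy_n ⇒ h·k1=z·y_n;  k2=λ(1+4/7z)y_n ⇒ h·k2=z(1+4/7z)y_n
  y_{n+1}/y_n = 1 + 2/3z + 1/3z(1+4/7z) = 1 + z + 4/21z²
  R(z) = 1 + z + 4/21z².

Solve |R(x)|<1 on ℝ⁻.
x=-1.27: |R|=0.0372
R=1: x+4/21x²=0 ⇒ x=−21/4=-5.2500; min R=1−1/(4·4/21)=-0.3125>−1
Confirm numerically:
  x=-3.853: |R|=0.02526 <1
  x=-3.492: |R|=0.16932 <1
  x=-2.481: |R|=0.30855 <1
  x=-5.674: |R|=1.45824 >1
  x=-5.522: |R|=1.28609 >1
Interval (-5.2500, 0).

(-5.2500,0); λ=-5 ⇒ h* = (21/4)/5 = 1.0500.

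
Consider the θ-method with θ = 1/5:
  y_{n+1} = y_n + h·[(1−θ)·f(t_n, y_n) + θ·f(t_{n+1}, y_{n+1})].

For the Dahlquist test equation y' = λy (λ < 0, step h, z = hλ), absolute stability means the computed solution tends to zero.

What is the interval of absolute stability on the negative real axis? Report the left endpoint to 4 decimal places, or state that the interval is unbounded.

On y'=λy, z=hλ:
  y_{n+1} = y_n + z·[4/5·y_n + 1/5·y_{n+1}] ⇒ (1 − 1/5z)y_{n+1} = (1 + 4/5z)y_n
  Hence R(z) = (1 + 4/5z)/(1 − 1/5z).

Need |R(x)|<1, x<0.
x=-0.34: |R|=0.6816
R=−1: 1+4/5x = −1+1/5x ⇒ -3/5x=2 ⇒ x=2/(-3/5)=-3.3333
Confirm numerically:
  x=-3.209: |R|=0.95456 <1
  x=-3.165: |R|=0.93815 <1
  x=-1.805: |R|=0.32623 <1
  x=-3.593: |R|=1.09066 >1
  x=-3.411: |R|=1.02770 >1
Interval (-3.3333, 0).

(-3.3333, 0).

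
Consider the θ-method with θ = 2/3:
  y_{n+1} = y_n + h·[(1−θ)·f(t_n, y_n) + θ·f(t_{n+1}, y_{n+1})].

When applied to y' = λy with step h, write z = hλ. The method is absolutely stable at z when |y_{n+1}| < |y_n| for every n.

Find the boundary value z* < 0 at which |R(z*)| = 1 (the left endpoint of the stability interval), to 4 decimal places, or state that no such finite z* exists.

unbounded; (−∞, 0).

With y'=λy (z=hλ):
  y_{n+1} = y_n + z·[1/3·y_n + 2/3·y_{n+1}] ⇒ (1 − 2/3z)y_{n+1} = (1 + 1/3z)y_n
  ⇒ R(z) = (1 + 1/3z)/(1 − 2/3z).

Find x<0 with |R(x)|<1.
x=-1.4: |R|=0.2759
x=-2: |R|=0.1429
x=-10: |R|=0.3043
x=-100: |R|=0.4778
θ=2/3≥1/2 ⇒ |1+1/3x|<|1−2/3x| ∀x<0 ⇒ stable on all of ℝ⁻.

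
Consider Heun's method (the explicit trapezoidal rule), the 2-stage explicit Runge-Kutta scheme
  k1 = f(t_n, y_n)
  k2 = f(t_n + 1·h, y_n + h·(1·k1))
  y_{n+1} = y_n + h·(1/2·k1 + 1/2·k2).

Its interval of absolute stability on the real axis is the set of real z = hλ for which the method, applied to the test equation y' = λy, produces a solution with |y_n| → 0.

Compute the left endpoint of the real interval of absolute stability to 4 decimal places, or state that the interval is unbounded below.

Test eqn y'=λy, z=hλ:
  order 2, 2-stage ⇒ R(z)=1+z+z^2/2
  (e.g. R(-1.55)=0.65125, |R|=0.65125)

Boundary: |R(x)|=1, x<0.
x=-1.55: |R|=0.6513
|R(-1.63)|=0.6985 |R(-1.38)|=0.5722 |R(-0.8)|=0.5200
Bisect:
  x_lo=-2.8445 |R|=2.2010  x_hi=-0.2321 |R|=0.7948
  mid=-1.53828 |R|=0.64487 →hi
  mid=-2.19137 |R|=1.20968 →lo
  mid=-1.86483 |R|=0.87396 →hi
  mid=-2.02810 |R|=1.02849 →lo
  mid=-1.94646 |R|=0.94789 →hi
  mid=-1.98728 |R|=0.98736 →hi
  mid=-2.00769 |R|=1.00772 →lo
  mid=-1.99748 |R|=0.99749 →hi
  ...
  [-2.00004,-1.99988] ⇒ x*=-2.0000
Interval (-2.0000, 0).

z* = -2.0000.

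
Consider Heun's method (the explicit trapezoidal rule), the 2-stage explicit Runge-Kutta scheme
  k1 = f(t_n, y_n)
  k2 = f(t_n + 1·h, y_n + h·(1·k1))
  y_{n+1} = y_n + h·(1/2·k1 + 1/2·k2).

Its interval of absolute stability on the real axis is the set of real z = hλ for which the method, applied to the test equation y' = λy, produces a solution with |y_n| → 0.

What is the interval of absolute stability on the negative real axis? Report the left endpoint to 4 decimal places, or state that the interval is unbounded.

(-2.0000, 0).

With y'=λy (z=hλ):
  order 2, 2-stage ⇒ R(z)=1+z+z^2/2
  (e.g. R(-0.64)=0.56480, |R|=0.56480)

Boundary: |R(x)|=1, x<0.
x=-0.64: |R|=0.5648
|R(-1.57)|=0.6624 |R(-1.38)|=0.5722 |R(-0.52)|=0.6152
Bisect:
  x_lo=-2.5331 |R|=1.6752  x_hi=-0.0636 |R|=0.9384
  mid=-1.29835 |R|=0.54451 →hi
  mid=-1.91573 |R|=0.91928 →hi
  mid=-2.22442 |R|=1.24960 →lo
  mid=-2.07008 |R|=1.07253 →lo
  mid=-1.99290 |R|=0.99293 →hi
  mid=-2.03149 |R|=1.03199 →lo
  mid=-2.01220 |R|=1.01227 →lo
  mid=-2.00255 |R|=1.00255 →lo
  mid=-1.99773 |R|=0.99773 →hi
  ...
  [-2.00014,-1.99999] ⇒ x*=-2.0000
So |R|<1 on (-2.0000, 0).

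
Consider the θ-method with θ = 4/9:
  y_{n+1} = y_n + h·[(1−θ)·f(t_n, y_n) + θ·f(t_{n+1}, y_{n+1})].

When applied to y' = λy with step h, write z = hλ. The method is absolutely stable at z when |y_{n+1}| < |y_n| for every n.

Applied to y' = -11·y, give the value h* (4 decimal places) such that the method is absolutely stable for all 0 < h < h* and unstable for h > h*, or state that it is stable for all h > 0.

With y'=λy (z=hλ):
  y_{n+1} = y_n + z·[5/9·y_n + 4/9·y_{n+1}] ⇒ (1 − 4/9z)y_{n+1} = (1 + 5/9z)y_n
  so R(z) = (1 + 5/9z)/(1 − 4/9z).

Need |R(x)|<1, x<0.
x=-0.68: |R|=0.4778
R=−1: 1+5/9x = −1+4/9x ⇒ -1/9x=2 ⇒ x=2/(-1/9)=-18.0000
Confirm numerically:
  x=-11.943: |R|=0.89331 <1
  x=-11.281: |R|=0.87586 <1
  x=-7.541: |R|=0.73294 <1
  x=-18.451: |R|=1.00545 >1
  x=-18.196: |R|=1.00240 >1
  x=-18.090: |R|=1.00111 >1
Stable set (-18.0000, 0).

(-18.0000,0); λ=-11 ⇒ h* = (18)/11 = 1.6364.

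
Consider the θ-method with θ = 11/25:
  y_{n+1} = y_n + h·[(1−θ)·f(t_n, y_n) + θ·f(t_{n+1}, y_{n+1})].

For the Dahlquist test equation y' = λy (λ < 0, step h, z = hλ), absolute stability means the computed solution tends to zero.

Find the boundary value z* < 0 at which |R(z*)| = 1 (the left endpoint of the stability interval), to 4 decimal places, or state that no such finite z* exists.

On y'=λy, z=hλ:
  y_{n+1} = y_n + z·[14/25·y_n + 11/25·y_{n+1}] ⇒ (1 − 11/25z)y_{n+1} = (1 + 14/25z)y_n
  Hence R(z) = (1 + 14/25z)/(1 − 11/25z).

Need |R(x)|<1, x<0.
x=-1.23: |R|=0.2019
R=−1: 1+14/25x = −1+11/25x ⇒ -3/25x=2 ⇒ x=2/(-3/25)=-16.6667
Confirm numerically:
  x=-15.284: |R|=0.97852 <1
  x=-11.216: |R|=0.88979 <1
  x=-8.801: |R|=0.80628 <1
  x=-17.124: |R|=1.00643 >1
  x=-16.991: |R|=1.00459 >1
  x=-16.860: |R|=1.00276 >1
Interval (-16.6667, 0).

z* = -16.6667.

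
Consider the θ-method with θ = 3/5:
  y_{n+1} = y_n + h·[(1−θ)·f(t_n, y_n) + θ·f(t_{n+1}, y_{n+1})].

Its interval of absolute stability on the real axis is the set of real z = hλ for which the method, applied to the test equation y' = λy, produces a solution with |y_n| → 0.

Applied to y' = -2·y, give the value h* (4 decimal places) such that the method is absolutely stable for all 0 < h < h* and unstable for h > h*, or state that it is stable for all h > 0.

(−∞, 0) — no finite endpoint. Any h>0 works for λ=-2.

With y'=λy (z=hλ):
  y_{n+1} = y_n + z·[2/5·y_n + 3/5·y_{n+1}] ⇒ (1 − 3/5z)y_{n+1} = (1 + 2/5z)y_n
  Hence R(z) = (1 + 2/5z)/(1 − 3/5z).

Boundary: |R(x)|=1, x<0.
x=-1.02: |R|=0.3672
x=-2: |R|=0.0909
x=-10: |R|=0.4286
x=-100: |R|=0.6393
θ=3/5≥1/2 ⇒ |1+2/5x|<|1−3/5x| ∀x<0 ⇒ interval (−∞,0).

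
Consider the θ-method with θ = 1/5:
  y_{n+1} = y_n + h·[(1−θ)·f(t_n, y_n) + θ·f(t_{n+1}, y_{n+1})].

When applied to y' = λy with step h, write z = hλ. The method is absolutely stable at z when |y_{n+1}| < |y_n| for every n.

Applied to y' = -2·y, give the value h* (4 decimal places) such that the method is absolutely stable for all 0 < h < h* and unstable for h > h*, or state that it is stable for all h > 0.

On y'=λy, z=hλ:
  y_{n+1} = y_n + z·[4/5·y_n + 1/5·y_{n+1}] ⇒ (1 − 1/5z)y_{n+1} = (1 + 4/5z)y_n
  R(z) = (1 + 4/5z)/(1 − 1/5z).

Boundary: |R(x)|=1, x<0.
x=-0.81: |R|=0.3029
R=−1: 1+4/5x = −1+1/5x ⇒ -3/5x=2 ⇒ x=2/(-3/5)=-3.3333
Confirm numerically:
  x=-3.114: |R|=0.91891 <1
  x=-2.687: |R|=0.74776 <1
  x=-1.369: |R|=0.07474 <1
  x=-3.543: |R|=1.07363 >1
  x=-3.384: |R|=1.01813 >1
Stable set (-3.3333, 0).

(-3.3333,0); λ=-2 ⇒ h* = (10/3)/2 = 1.6667.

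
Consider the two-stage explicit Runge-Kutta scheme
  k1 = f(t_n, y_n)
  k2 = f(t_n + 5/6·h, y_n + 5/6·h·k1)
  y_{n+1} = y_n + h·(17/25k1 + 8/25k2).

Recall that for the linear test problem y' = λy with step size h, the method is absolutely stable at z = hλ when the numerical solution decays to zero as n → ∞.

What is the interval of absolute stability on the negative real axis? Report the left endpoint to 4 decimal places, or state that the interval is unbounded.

(-3.7500, 0).

Set f=λy, z=hλ:
  k1=λy_n ⇒ h·k1=z·y_n;  k2=λ(1+5/6z)y_n ⇒ h·k2=z(1+5/6z)y_n
  y_{n+1}/y_n = 1 + 17/25z + 8/25z(1+5/6z) = 1 + z + 4/15z²
  ⇒ R(z) = 1 + z + 4/15z².

Find x<0 with |R(x)|<1.
x=-0.32: |R|=0.7073
R=1: x+4/15x²=0 ⇒ x=−15/4=-3.7500; min R=1−1/(4·4/15)=0.0625>−1
Confirm numerically:
  x=-2.937: |R|=0.36326 <1
  x=-2.787: |R|=0.28430 <1
  x=-2.431: |R|=0.14494 <1
  x=-1.862: |R|=0.06255 <1
  x=-4.350: |R|=1.69600 >1
  x=-3.925: |R|=1.18317 >1
  x=-3.892: |R|=1.14738 >1
So |R|<1 on (-3.7500, 0).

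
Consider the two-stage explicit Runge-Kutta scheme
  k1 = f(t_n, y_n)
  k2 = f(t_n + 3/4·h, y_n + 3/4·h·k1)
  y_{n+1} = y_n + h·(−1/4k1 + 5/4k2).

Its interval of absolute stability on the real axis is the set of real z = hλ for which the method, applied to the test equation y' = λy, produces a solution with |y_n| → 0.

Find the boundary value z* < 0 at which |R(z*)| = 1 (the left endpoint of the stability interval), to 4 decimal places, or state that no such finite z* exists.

Set f=λy, z=hλ:
  k1=λy_n ⇒ h·k1=z·y_n;  k2=λ(1+3/4z)y_n ⇒ h·k2=z(1+3/4z)y_n
  y_{n+1}/y_n = 1 − 1/4z + 5/4z(1+3/4z) = 1 + z + 15/16z²
  R(z) = 1 + z + 15/16z².

Solve |R(x)|<1 on ℝ⁻.
x=-1.02: |R|=0.9554
R=1: x+15/16x²=0 ⇒ x=−16/15=-1.0667; min R=1−1/(4·15/16)=0.7333>−1
Confirm numerically:
  x=-1.004: |R|=0.94102 <1
  x=-0.642: |R|=0.74440 <1
  x=-0.562: |R|=0.73410 <1
  x=-1.220: |R|=1.17538 >1
  x=-1.173: |R|=1.11693 >1
  x=-1.146: |R|=1.08523 >1
Stable set (-1.0667, 0).

z* = -1.0667.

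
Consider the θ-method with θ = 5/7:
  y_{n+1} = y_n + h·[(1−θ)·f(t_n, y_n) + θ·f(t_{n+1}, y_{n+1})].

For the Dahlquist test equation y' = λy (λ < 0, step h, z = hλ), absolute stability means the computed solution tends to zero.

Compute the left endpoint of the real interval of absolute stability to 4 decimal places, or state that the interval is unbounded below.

(−∞, 0) — no finite endpoint.

With y'=λy (z=hλ):
  y_{n+1} = y_n + z·[2/7·y_n + 5/7·y_{n+1}] ⇒ (1 − 5/7z)y_{n+1} = (1 + 2/7z)y_n
  ⇒ R(z) = (1 + 2/7z)/(1 − 5/7z).

Boundary: |R(x)|=1, x<0.
x=-1.48: |R|=0.2806
x=-2: |R|=0.1765
x=-10: |R|=0.2281
x=-100: |R|=0.3807
θ=5/7≥1/2 ⇒ |1+2/7x|<|1−5/7x| ∀x<0 ⇒ interval (−∞,0).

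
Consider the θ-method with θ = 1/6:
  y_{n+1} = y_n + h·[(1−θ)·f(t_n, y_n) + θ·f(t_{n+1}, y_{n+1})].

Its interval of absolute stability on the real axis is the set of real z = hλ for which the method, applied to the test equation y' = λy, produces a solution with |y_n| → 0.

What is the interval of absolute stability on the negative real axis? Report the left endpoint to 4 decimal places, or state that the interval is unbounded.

With y'=λy (z=hλ):
  y_{n+1} = y_n + z·[5/6·y_n + 1/6·y_{n+1}] ⇒ (1 − 1/6z)y_{n+1} = (1 + 5/6z)y_n
  ⇒ R(z) = (1 + 5/6z)/(1 − 1/6z).

Solve |R(x)|<1 on ℝ⁻.
x=-0.43: |R|=0.5988
R=−1: 1+5/6x = −1+1/6x ⇒ -2/3x=2 ⇒ x=2/(-2/3)=-3.0000
Confirm numerically:
  x=-2.138: |R|=0.57631 <1
  x=-1.986: |R|=0.49211 <1
  x=-1.531: |R|=0.21976 <1
  x=-3.554: |R|=1.23194 >1
  x=-3.359: |R|=1.15344 >1
  x=-3.129: |R|=1.05652 >1
Interval (-3.0000, 0).

(-3.0000, 0).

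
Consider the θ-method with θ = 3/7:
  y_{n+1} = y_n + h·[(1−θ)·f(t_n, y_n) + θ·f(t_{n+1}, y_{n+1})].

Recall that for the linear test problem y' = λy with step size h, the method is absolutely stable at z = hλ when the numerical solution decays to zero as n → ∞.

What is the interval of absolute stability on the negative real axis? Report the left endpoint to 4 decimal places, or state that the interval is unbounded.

Set f=λy, z=hλ:
  y_{n+1} = y_n + z·[4/7·y_n + 3/7·y_{n+1}] ⇒ (1 − 3/7z)y_{n+1} = (1 + 4/7z)y_n
  Hence R(z) = (1 + 4/7z)/(1 − 3/7z).

Boundary: |R(x)|=1, x<0.
x=-1.69: |R|=0.0199
R=−1: 1+4/7x = −1+3/7x ⇒ -1/7x=2 ⇒ x=2/(-1/7)=-14.0000
Confirm numerically:
  x=-13.784: |R|=0.99553 <1
  x=-11.424: |R|=0.93758 <1
  x=-10.014: |R|=0.89239 <1
  x=-7.818: |R|=0.79701 <1
  x=-14.484: |R|=1.00959 >1
  x=-14.145: |R|=1.00293 >1
Interval (-14.0000, 0).

(-14.0000, 0).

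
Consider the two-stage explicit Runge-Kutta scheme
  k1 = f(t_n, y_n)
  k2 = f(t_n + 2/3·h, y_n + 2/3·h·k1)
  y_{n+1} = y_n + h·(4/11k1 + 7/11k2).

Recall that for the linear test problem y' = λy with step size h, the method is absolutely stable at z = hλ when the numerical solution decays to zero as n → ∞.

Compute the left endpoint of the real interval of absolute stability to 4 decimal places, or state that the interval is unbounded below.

left endpoint -2.3571.

With y'=λy (z=hλ):
  k1=λy_n ⇒ h·k1=z·y_n;  k2=λ(1+2/3z)y_n ⇒ h·k2=z(1+2/3z)y_n
  y_{n+1}/y_n = 1 + 4/11z + 7/11z(1+2/3z) = 1 + z + 14/33z²
  Hence R(z) = 1 + z + 14/33z².

Find x<0 with |R(x)|<1.
x=-1.45: |R|=0.4420
R=1: x+14/33x²=0 ⇒ x=−33/14=-2.3571; min R=1−1/(4·14/33)=0.4107>−1
Confirm numerically:
  x=-2.069: |R|=0.74708 <1
  x=-1.740: |R|=0.54444 <1
  x=-1.156: |R|=0.41093 <1
  x=-0.982: |R|=0.42711 <1
  x=-2.824: |R|=1.55932 >1
  x=-2.747: |R|=1.45434 >1
  x=-2.655: |R|=1.33550 >1
Stable set (-2.3571, 0).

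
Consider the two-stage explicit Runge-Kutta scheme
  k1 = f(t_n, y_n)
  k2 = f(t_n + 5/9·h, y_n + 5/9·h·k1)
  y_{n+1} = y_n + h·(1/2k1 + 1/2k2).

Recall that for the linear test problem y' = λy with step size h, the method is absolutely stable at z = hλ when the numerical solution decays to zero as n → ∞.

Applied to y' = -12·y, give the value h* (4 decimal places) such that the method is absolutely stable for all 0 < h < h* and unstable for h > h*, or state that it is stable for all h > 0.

(-3.6000,0); λ=-12 ⇒ h* = (18/5)/12 = 0.3000.

On y'=λy, z=hλ:
  k1=λy_n ⇒ h·k1=z·y_n;  k2=λ(1+5/9z)y_n ⇒ h·k2=z(1+5/9z)y_n
  y_{n+1}/y_n = 1 + 1/2z + 1/2z(1+5/9z) = 1 + z + 5/18z²
  Hence R(z) = 1 + z + 5/18z².

Find x<0 with |R(x)|<1.
x=-0.71: |R|=0.4300
R=1: x+5/18x²=0 ⇒ x=−18/5=-3.6000; min R=1−1/(4·5/18)=0.1000>−1
Confirm numerically:
  x=-3.353: |R|=0.76995 <1
  x=-2.981: |R|=0.48743 <1
  x=-2.851: |R|=0.40683 <1
  x=-1.946: |R|=0.10592 <1
  x=-3.955: |R|=1.39001 >1
  x=-3.934: |R|=1.36499 >1
Interval (-3.6000, 0).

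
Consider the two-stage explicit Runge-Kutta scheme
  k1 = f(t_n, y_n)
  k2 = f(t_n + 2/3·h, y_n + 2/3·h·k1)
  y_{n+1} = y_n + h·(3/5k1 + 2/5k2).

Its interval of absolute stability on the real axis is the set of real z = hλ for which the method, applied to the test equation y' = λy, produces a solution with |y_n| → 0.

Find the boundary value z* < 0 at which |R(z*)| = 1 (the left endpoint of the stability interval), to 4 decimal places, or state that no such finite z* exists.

left endpoint -3.7500.

Test eqn y'=λy, z=hλ:
  k1=λy_n ⇒ h·k1=z·y_n;  k2=λ(1+2/3z)y_n ⇒ h·k2=z(1+2/3z)y_n
  y_{n+1}/y_n = 1 + 3/5z + 2/5z(1+2/3z) = 1 + z + 4/15z²
  so R(z) = 1 + z + 4/15z².

Solve |R(x)|<1 on ℝ⁻.
x=-1.47: |R|=0.1062
R=1: x+4/15x²=0 ⇒ x=−15/4=-3.7500; min R=1−1/(4·4/15)=0.0625>−1
Confirm numerically:
  x=-3.707: |R|=0.95749 <1
  x=-3.675: |R|=0.92650 <1
  x=-1.843: |R|=0.06277 <1
  x=-1.805: |R|=0.06381 <1
  x=-3.985: |R|=1.24973 >1
  x=-3.858: |R|=1.11111 >1
So |R|<1 on (-3.7500, 0).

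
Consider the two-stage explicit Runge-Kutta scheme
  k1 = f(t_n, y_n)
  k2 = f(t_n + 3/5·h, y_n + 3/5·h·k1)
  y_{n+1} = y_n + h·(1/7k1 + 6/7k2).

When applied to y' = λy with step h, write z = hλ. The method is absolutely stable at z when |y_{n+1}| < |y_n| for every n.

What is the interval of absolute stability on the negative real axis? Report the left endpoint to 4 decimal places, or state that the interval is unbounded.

On y'=λy, z=hλ:
  k1=λy_n ⇒ h·k1=z·y_n;  k2=λ(1+3/5z)y_n ⇒ h·k2=z(1+3/5z)y_n
  y_{n+1}/y_n = 1 + 1/7z + 6/7z(1+3/5z) = 1 + z + 18/35z²
  Hence R(z) = 1 + z + 18/35z².

Solve |R(x)|<1 on ℝ⁻.
x=-1.58: |R|=0.7039
R=1: x+18/35x²=0 ⇒ x=−35/18=-1.9444; min R=1−1/(4·18/35)=0.5139>−1
Confirm numerically:
  x=-1.542: |R|=0.68085 <1
  x=-1.405: |R|=0.61021 <1
  x=-0.875: |R|=0.51875 <1
  x=-2.470: |R|=1.66761 >1
  x=-2.010: |R|=1.06777 >1
Stable set (-1.9444, 0).

z∈(-1.9444,0).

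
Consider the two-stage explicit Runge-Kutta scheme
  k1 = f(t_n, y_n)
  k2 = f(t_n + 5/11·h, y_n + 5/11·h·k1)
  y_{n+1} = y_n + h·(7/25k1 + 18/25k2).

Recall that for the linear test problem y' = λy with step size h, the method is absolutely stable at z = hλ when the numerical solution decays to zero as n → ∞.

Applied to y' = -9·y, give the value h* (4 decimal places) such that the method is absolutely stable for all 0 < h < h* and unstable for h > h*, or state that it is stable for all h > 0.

(-3.0556,0); λ=-9 ⇒ h* = (55/18)/9 = 0.3395.

Test eqn y'=λy, z=hλ:
  k1=λy_n ⇒ h·k1=z·y_n;  k2=λ(1+5/11z)y_n ⇒ h·k2=z(1+5/11z)y_n
  y_{n+1}/y_n = 1 + 7/25z + 18/25z(1+5/11z) = 1 + z + 18/55z²
  so R(z) = 1 + z + 18/55z².

Solve |R(x)|<1 on ℝ⁻.
x=-0.65: |R|=0.4883
R=1: x+18/55x²=0 ⇒ x=−55/18=-3.0556; min R=1−1/(4·18/55)=0.2361>−1
Confirm numerically:
  x=-2.734: |R|=0.71228 <1
  x=-2.668: |R|=0.66160 <1
  x=-2.145: |R|=0.36079 <1
  x=-1.982: |R|=0.30363 <1
  x=-3.137: |R|=1.08362 >1
  x=-3.081: |R|=1.02566 >1
Stable set (-3.0556, 0).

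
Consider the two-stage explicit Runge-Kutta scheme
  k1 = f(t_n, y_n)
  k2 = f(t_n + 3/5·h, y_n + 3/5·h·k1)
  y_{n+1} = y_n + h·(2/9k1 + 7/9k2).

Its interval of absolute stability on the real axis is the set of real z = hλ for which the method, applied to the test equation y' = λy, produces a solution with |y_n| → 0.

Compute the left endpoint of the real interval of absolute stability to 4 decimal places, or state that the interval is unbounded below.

Test eqn y'=λy, z=hλ:
  k1=λy_n ⇒ h·k1=z·y_n;  k2=λ(1+3/5z)y_n ⇒ h·k2=z(1+3/5z)y_n
  y_{n+1}/y_n = 1 + 2/9z + 7/9z(1+3/5z) = 1 + z + 7/15z²
  ⇒ R(z) = 1 + z + 7/15z².

Solve |R(x)|<1 on ℝ⁻.
x=-1.46: |R|=0.5347
R=1: x+7/15x²=0 ⇒ x=−15/7=-2.1429; min R=1−1/(4·7/15)=0.4643>−1
Confirm numerically:
  x=-1.730: |R|=0.66669 <1
  x=-1.532: |R|=0.56328 <1
  x=-1.465: |R|=0.53657 <1
  x=-1.009: |R|=0.46610 <1
  x=-2.419: |R|=1.31173 >1
  x=-2.212: |R|=1.07137 >1
Interval (-2.1429, 0).

left endpoint -2.1429.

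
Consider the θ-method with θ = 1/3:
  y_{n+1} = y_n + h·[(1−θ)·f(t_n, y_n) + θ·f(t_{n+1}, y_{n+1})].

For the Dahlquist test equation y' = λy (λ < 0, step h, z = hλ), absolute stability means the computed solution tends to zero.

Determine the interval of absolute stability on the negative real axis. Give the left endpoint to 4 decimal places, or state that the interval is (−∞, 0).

z∈(-6.0000,0).

Set f=λy, z=hλ:
  y_{n+1} = y_n + z·[2/3·y_n + 1/3·y_{n+1}] ⇒ (1 − 1/3z)y_{n+1} = (1 + 2/3z)y_n
  so R(z) = (1 + 2/3z)/(1 − 1/3z).

Find x<0 with |R(x)|<1.
x=-1.71: |R|=0.0892
R=−1: 1+2/3x = −1+1/3x ⇒ -1/3x=2 ⇒ x=2/(-1/3)=-6.0000
Confirm numerically:
  x=-5.738: |R|=0.97002 <1
  x=-5.317: |R|=0.91788 <1
  x=-3.703: |R|=0.65732 <1
  x=-2.457: |R|=0.35074 <1
  x=-6.426: |R|=1.04519 >1
  x=-6.342: |R|=1.03661 >1
  x=-6.238: |R|=1.02576 >1
Interval (-6.0000, 0).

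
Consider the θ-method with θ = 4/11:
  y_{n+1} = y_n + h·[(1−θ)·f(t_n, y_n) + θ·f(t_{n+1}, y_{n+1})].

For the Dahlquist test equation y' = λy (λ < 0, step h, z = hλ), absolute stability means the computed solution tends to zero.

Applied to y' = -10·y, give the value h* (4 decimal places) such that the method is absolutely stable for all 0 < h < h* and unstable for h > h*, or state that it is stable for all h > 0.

(-7.3333,0); λ=-10 ⇒ h* = (22/3)/10 = 0.7333.

With y'=λy (z=hλ):
  y_{n+1} = y_n + z·[7/11·y_n + 4/11·y_{n+1}] ⇒ (1 − 4/11z)y_{n+1} = (1 + 7/11z)y_n
  Hence R(z) = (1 + 7/11z)/(1 − 4/11z).

Boundary: |R(x)|=1, x<0.
x=-1.43: |R|=0.0592
R=−1: 1+7/11x = −1+4/11x ⇒ -3/11x=2 ⇒ x=2/(-3/11)=-7.3333
Confirm numerically:
  x=-6.033: |R|=0.88896 <1
  x=-5.172: |R|=0.79538 <1
  x=-3.554: |R|=0.55036 <1
  x=-7.799: |R|=1.03311 >1
  x=-7.445: |R|=1.00821 >1
Interval (-7.3333, 0).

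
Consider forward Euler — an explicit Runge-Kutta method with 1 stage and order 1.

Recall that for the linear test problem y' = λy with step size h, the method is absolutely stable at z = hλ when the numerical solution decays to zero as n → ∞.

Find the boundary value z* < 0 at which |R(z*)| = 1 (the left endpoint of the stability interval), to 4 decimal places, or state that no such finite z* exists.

z* = -2.0000.

Set f=λy, z=hλ:
  order 1, 1-stage ⇒ R(z)=1+z
  (e.g. R(-1.36)=-0.36000, |R|=0.36000)

Boundary: |R(x)|=1, x<0.
x=-1.36: |R|=0.3600
|R(-2.32)|=1.3200 |R(-2.09)|=1.0900 |R(-1.78)|=0.7800
Bisect:
  x_lo=-2.8144 |R|=1.8144  x_hi=-0.2065 |R|=0.7935
  mid=-1.51044 |R|=0.51044 →hi
  mid=-2.16243 |R|=1.16243 →lo
  mid=-1.83643 |R|=0.83643 →hi
  mid=-1.99943 |R|=0.99943 →hi
  mid=-2.08093 |R|=1.08093 →lo
  mid=-2.04018 |R|=1.04018 →lo
  mid=-2.01980 |R|=1.01980 →lo
  mid=-2.00962 |R|=1.00962 →lo
  mid=-2.00452 |R|=1.00452 →lo
  ...
  [-2.00006,-1.99991] ⇒ x*=-2.0000
Stable set (-2.0000, 0).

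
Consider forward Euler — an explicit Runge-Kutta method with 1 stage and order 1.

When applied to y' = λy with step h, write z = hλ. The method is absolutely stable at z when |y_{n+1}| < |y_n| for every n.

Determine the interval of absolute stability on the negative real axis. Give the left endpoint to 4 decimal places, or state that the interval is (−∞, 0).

Test eqn y'=λy, z=hλ:
  order 1, 1-stage ⇒ R(z)=1+z
  (e.g. R(-0.76)=0.24000, |R|=0.24000)

Find x<0 with |R(x)|<1.
x=-0.76: |R|=0.2400
|R(-2.19)|=1.1900 |R(-1.83)|=0.8300 |R(-0.61)|=0.3900
Bisect:
  x_lo=-2.8447 |R|=1.8447  x_hi=-0.1131 |R|=0.8869
  mid=-1.47886 |R|=0.47886 →hi
  mid=-2.16176 |R|=1.16176 →lo
  mid=-1.82031 |R|=0.82031 →hi
  mid=-1.99104 |R|=0.99104 →hi
  mid=-2.07640 |R|=1.07640 →lo
  mid=-2.03372 |R|=1.03372 →lo
  mid=-2.01238 |R|=1.01238 →lo
  ...
  [-2.00004,-1.99988] ⇒ x*=-2.0000
Interval (-2.0000, 0).

z∈(-2.0000,0).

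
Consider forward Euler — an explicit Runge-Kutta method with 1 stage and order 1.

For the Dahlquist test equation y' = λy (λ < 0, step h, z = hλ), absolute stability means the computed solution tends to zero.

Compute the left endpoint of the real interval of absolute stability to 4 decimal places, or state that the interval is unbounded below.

With y'=λy (z=hλ):
  order 1, 1-stage ⇒ R(z)=1+z
  (e.g. R(-0.44)=0.56000, |R|=0.56000)

Find x<0 with |R(x)|<1.
x=-0.44: |R|=0.5600
|R(-2)|=1.0000 |R(-1.32)|=0.3200 |R(-0.51)|=0.4900
Bisect:
  x_lo=-2.4916 |R|=1.4916  x_hi=-0.3860 |R|=0.6140
  mid=-1.43879 |R|=0.43879 →hi
  mid=-1.96521 |R|=0.96521 →hi
  mid=-2.22842 |R|=1.22842 →lo
  mid=-2.09682 |R|=1.09682 →lo
  mid=-2.03101 |R|=1.03101 →lo
  mid=-1.99811 |R|=0.99811 →hi
  mid=-2.01456 |R|=1.01456 →lo
  mid=-2.00634 |R|=1.00634 →lo
  mid=-2.00222 |R|=1.00222 →lo
  mid=-2.00017 |R|=1.00017 →lo
  ...
  [-2.00004,-1.99991] ⇒ x*=-2.0000
Interval (-2.0000, 0).

left endpoint -2.0000.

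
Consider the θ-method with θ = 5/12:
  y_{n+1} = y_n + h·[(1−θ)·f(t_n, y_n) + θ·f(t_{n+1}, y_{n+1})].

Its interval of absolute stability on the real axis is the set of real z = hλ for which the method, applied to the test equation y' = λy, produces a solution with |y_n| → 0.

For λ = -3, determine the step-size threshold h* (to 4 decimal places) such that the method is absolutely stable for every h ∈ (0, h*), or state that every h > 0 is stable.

(-12.0000,0); λ=-3 ⇒ h* = (12)/3 = 4.0000.

Set f=λy, z=hλ:
  y_{n+1} = y_n + z·[7/12·y_n + 5/12·y_{n+1}] ⇒ (1 − 5/12z)y_{n+1} = (1 + 7/12z)y_n
  Hence R(z) = (1 + 7/12z)/(1 − 5/12z).

Boundary: |R(x)|=1, x<0.
x=-1.34: |R|=0.1401
R=−1: 1+7/12x = −1+5/12x ⇒ -1/6x=2 ⇒ x=2/(-1/6)=-12.0000
Confirm numerically:
  x=-10.378: |R|=0.94923 <1
  x=-9.483: |R|=0.91527 <1
  x=-6.665: |R|=0.76459 <1
  x=-5.971: |R|=0.71191 <1
  x=-12.249: |R|=1.00680 >1
  x=-12.215: |R|=1.00588 >1
Interval (-12.0000, 0).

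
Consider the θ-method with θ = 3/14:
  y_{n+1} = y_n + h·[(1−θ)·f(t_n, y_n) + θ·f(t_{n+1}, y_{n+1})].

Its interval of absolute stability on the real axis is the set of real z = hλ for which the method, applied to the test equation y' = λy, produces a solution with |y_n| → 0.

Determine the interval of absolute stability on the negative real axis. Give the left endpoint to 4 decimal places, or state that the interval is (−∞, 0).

On y'=λy, z=hλ:
  y_{n+1} = y_n + z·[11/14·y_n + 3/14·y_{n+1}] ⇒ (1 − 3/14z)y_{n+1} = (1 + 11/14z)y_n
  ⇒ R(z) = (1 + 11/14z)/(1 − 3/14z).

Need |R(x)|<1, x<0.
x=-0.62: |R|=0.4527
R=−1: 1+11/14x = −1+3/14x ⇒ -4/7x=2 ⇒ x=2/(-4/7)=-3.5000
Confirm numerically:
  x=-3.331: |R|=0.94365 <1
  x=-3.123: |R|=0.87094 <1
  x=-2.999: |R|=0.82572 <1
  x=-2.115: |R|=0.45539 <1
  x=-4.059: |R|=1.17084 >1
  x=-3.883: |R|=1.11946 >1
So |R|<1 on (-3.5000, 0).

(-3.5000, 0).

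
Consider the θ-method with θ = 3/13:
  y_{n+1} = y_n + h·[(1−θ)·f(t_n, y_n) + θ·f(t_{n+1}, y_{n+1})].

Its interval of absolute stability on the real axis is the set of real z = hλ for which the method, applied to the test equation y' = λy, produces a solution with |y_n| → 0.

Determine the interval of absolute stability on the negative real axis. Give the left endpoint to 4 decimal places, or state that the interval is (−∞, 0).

z∈(-3.7143,0).

With y'=λy (z=hλ):
  y_{n+1} = y_n + z·[10/13·y_n + 3/13·y_{n+1}] ⇒ (1 − 3/13z)y_{n+1} = (1 + 10/13z)y_n
  ⇒ R(z) = (1 + 10/13z)/(1 − 3/13z).

Need |R(x)|<1, x<0.
x=-1.66: |R|=0.2002
R=−1: 1+10/13x = −1+3/13x ⇒ -7/13x=2 ⇒ x=2/(-7/13)=-3.7143
Confirm numerically:
  x=-3.277: |R|=0.86593 <1
  x=-2.783: |R|=0.69465 <1
  x=-2.201: |R|=0.45962 <1
  x=-1.996: |R|=0.36655 <1
  x=-4.251: |R|=1.14589 >1
  x=-3.975: |R|=1.07322 >1
  x=-3.797: |R|=1.02374 >1
So |R|<1 on (-3.7143, 0).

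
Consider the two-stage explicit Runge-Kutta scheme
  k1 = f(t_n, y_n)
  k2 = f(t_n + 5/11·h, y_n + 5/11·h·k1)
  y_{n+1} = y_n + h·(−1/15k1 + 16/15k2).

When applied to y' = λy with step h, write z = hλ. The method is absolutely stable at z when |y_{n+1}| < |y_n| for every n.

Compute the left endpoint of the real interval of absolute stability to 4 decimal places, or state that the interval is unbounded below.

z* = -2.0625.

Test eqn y'=λy, z=hλ:
  k1=λy_n ⇒ h·k1=z·y_n;  k2=λ(1+5/11z)y_n ⇒ h·k2=z(1+5/11z)y_n
  y_{n+1}/y_n = 1 − 1/15z + 16/15z(1+5/11z) = 1 + z + 16/33z²
  Hence R(z) = 1 + z + 16/33z².

Solve |R(x)|<1 on ℝ⁻.
x=-1.28: |R|=0.5144
R=1: x+16/33x²=0 ⇒ x=−33/16=-2.0625; min R=1−1/(4·16/33)=0.4844>−1
Confirm numerically:
  x=-2.007: |R|=0.94599 <1
  x=-1.918: |R|=0.86562 <1
  x=-1.811: |R|=0.77917 <1
  x=-1.183: |R|=0.49554 <1
  x=-2.472: |R|=1.49080 >1
  x=-2.360: |R|=1.34041 >1
Interval (-2.0625, 0).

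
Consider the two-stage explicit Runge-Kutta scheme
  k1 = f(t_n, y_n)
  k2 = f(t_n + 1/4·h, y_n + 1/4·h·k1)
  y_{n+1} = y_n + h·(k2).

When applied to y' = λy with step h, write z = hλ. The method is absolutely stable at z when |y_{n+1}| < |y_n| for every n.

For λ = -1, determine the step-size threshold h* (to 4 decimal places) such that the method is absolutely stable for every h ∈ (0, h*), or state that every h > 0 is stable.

On y'=λy, z=hλ:
  k1=λy_n ⇒ h·k1=z·y_n;  k2=λ(1+1/4z)y_n ⇒ h·k2=z(1+1/4z)y_n
  y_{n+1}/y_n = 1 + z(1+1/4z) = 1 + z + 1/4z²
  so R(z) = 1 + z + 1/4z².

Need |R(x)|<1, x<0.
x=-1.29: |R|=0.1260
R=1: x+1/4x²=0 ⇒ x=−4=-4.0000; min R=1−1/(4·1/4)=0.0000>−1
Confirm numerically:
  x=-3.567: |R|=0.61387 <1
  x=-2.657: |R|=0.10791 <1
  x=-2.269: |R|=0.01809 <1
  x=-2.106: |R|=0.00281 <1
  x=-4.413: |R|=1.45564 >1
  x=-4.332: |R|=1.35956 >1
  x=-4.209: |R|=1.21992 >1
So |R|<1 on (-4.0000, 0).

(-4.0000,0); λ=-1 ⇒ h* = (4)/1 = 4.0000.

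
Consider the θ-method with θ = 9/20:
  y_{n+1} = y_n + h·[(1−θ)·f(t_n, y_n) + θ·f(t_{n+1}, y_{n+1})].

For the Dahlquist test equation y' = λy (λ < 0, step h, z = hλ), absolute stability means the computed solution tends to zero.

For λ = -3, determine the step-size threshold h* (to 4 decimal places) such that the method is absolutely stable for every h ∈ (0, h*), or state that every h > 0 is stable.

(-20.0000,0); λ=-3 ⇒ h* = (20)/3 = 6.6667.

With y'=λy (z=hλ):
  y_{n+1} = y_n + z·[11/20·y_n + 9/20·y_{n+1}] ⇒ (1 − 9/20z)y_{n+1} = (1 + 11/20z)y_n
  ⇒ R(z) = (1 + 11/20z)/(1 − 9/20z).

Need |R(x)|<1, x<0.
x=-1.11: |R|=0.2598
R=−1: 1+11/20x = −1+9/20x ⇒ -1/10x=2 ⇒ x=2/(-1/10)=-20.0000
Confirm numerically:
  x=-15.219: |R|=0.93908 <1
  x=-11.806: |R|=0.87020 <1
  x=-9.560: |R|=0.80309 <1
  x=-20.089: |R|=1.00089 >1
  x=-20.029: |R|=1.00029 >1
Stable set (-20.0000, 0).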